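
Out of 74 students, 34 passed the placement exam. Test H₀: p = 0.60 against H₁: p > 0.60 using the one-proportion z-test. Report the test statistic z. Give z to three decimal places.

The sample proportion is 34/74 = 0.45946.
Null standard error: √(0.60·0.40/74) = √0.003243243 = 0.056949.
z = (0.45946 − 0.60)/0.056949 = -0.14054/0.056949 = -2.468.

z = -2.468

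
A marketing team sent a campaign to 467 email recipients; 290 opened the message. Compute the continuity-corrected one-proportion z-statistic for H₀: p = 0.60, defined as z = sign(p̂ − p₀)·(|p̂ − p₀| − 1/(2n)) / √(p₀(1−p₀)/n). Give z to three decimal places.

p̂ = 290/467 = 0.62099. p̂ − p₀ = 0.020985.
Continuity correction 1/(2n) = 1/934 = 0.001071.
Corrected numerator: |0.020985| − 0.001071 = 0.019914.
Under H₀, SE = √(p₀(1−p₀)/n) = √(0.60·0.40/467) = √0.000513919 = 0.022670.
z = (+)0.019914/0.022670 = 0.878.

z = 0.878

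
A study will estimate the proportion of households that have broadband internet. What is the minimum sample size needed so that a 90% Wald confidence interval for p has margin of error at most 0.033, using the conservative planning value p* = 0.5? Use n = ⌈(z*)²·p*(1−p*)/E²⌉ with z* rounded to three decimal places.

n = 622

The 90% critical value is z* = 1.645.
p*(1−p*) = 0.50·0.50 = 0.2500.
Required n before rounding: 2.706025 × 0.2500 / 0.033² = 621.218.
Rounding up, n = 622.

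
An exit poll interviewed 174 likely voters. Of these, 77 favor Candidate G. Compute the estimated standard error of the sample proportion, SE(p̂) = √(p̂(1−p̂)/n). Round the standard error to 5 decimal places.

SE = 0.03765

Sample proportion p̂ = 77/174 = 0.44253.
p̂(1−p̂) = 0.246697.
Dividing by n and taking the root: √0.001417799 = 0.03765.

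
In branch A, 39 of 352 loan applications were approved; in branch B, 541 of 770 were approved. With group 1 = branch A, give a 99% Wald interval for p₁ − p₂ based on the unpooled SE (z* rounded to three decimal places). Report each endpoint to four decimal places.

p̂₁ = 0.11080, p̂₂ = 0.70260, so the observed difference is -0.59180.
Unpooled SE = √(p̂₁(1−p̂₁)/n₁ + p̂₂(1−p̂₂)/n₂) = √(0.000279886 + 0.000271369) = 0.023479.
For 99% confidence, z* = 2.576. Margin = 2.576·0.023479 = 0.06048.
CI: -0.59180 ± 0.06048 = (-0.6523, -0.5313).

(-0.6523, -0.5313)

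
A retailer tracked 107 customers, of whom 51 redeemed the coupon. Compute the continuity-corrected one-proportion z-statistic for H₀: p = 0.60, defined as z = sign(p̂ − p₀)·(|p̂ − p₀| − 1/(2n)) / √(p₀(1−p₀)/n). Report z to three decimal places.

z = -2.506

p̂ = 51/107 = 0.47664. p̂ − p₀ = -0.123364.
1/(2n) = 0.004673.
Corrected numerator: |-0.123364| − 0.004673 = 0.118691.
Under H₀, SE = √(p₀(1−p₀)/n) = √(0.60·0.40/107) = √0.002242991 = 0.047360.
z = −0.118691/0.047360 = -2.506.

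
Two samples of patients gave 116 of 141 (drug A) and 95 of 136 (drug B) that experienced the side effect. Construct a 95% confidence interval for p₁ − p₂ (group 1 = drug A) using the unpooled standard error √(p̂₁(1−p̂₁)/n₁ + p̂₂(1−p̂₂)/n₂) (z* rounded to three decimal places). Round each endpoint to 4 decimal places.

(0.0246, 0.2238)

p̂₁ = 116/141 = 0.82270, p̂₂ = 95/136 = 0.69853; p̂₁ − p̂₂ = 0.12417.
SE = √(0.001034524 + 0.001548427) = √0.002582951 = 0.050823.
z* = 1.960 at the 95% level. Margin of error = 0.09961.
CI: 0.12417 ± 0.09961 = (0.0246, 0.2238).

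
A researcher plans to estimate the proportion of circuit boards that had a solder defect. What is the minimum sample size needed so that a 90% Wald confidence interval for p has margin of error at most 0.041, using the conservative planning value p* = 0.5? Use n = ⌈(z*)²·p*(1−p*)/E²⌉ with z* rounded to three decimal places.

For 90% confidence, z* = 1.645.
p*(1−p*) = 0.50·0.50 = 0.2500.
(z*)²·p*(1−p*)/E² = 2.706025·0.2500/0.001681 = 402.443.
Rounding up, n = 403.

n = 403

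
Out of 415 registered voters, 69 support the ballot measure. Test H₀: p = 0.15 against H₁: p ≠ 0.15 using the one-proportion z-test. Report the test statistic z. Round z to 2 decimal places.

z = 0.93

The sample proportion is 69/415 = 0.16627.
Null standard error: √(0.15·0.85/415) = √0.000307229 = 0.017528.
Test statistic: z = 0.01627/0.017528 = 0.93.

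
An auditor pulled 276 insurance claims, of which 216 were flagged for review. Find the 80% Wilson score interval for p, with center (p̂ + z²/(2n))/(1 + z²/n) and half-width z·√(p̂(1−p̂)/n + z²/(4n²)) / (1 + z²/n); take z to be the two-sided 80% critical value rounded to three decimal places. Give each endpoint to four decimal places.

Here p̂ = 216/276 = 0.78261 and z = 1.282 (z² = 1.643524).
1 + z²/n = 1.005955.
Center = (0.78261 + 0.002977)/1.005955 = 0.78094.
Radicand: p̂(1−p̂)/n + z²/(4n²) = 0.000616421 + 0.000005394 = 0.000621815.
Half-width = z·√(radicand)/denom = 1.282·0.024936/1.005955 = 0.03178.
So the interval runs from 0.7492 to 0.8127.

(0.7492, 0.8127)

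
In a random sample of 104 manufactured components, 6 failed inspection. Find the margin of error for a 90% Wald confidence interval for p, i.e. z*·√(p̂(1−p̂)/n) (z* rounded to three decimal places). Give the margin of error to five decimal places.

ME = 0.03761

The sample proportion is 6/104 = 0.05769.
SE(p̂) = √(0.05769·0.94231/104) = 0.022863.
The 90% critical value is z* = 1.645.
ME = 1.645·0.022863 = 0.03761.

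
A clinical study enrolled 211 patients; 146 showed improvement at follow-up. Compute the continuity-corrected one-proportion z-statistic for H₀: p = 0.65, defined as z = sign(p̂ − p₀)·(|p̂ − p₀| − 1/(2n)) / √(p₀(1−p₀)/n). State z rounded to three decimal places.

z = 1.205

The sample proportion is 146/211 = 0.69194. p̂ − p₀ = 0.041943.
Continuity correction 1/(2n) = 1/422 = 0.002370.
Corrected numerator: |0.041943| − 0.002370 = 0.039573.
Under H₀, SE = √(p₀(1−p₀)/n) = √(0.65·0.35/211) = √0.001078199 = 0.032836.
z = +0.039573/0.032836 = 1.205.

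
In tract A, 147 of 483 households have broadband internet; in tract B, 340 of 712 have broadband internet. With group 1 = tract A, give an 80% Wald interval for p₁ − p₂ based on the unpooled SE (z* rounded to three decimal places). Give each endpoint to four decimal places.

(-0.2092, -0.1372)

p̂₁ = 147/483 = 0.30435, p̂₂ = 340/712 = 0.47753; p̂₁ − p̂₂ = -0.17318.
SE = √(0.000438344 + 0.000350414) = √0.000788758 = 0.028085.
z* = 1.282 at the 80% level. Margin = 1.282·0.028085 = 0.03600.
So the interval runs from -0.2092 to -0.1372.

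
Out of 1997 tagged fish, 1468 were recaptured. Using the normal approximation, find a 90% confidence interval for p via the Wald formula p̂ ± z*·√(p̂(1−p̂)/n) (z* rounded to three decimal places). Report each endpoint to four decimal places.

(0.7189, 0.7513)

p̂ = 1468/1997 = 0.73510.
Standard error of p̂: √(0.194727/1997) = √0.000097510 = 0.009875.
z* = 1.645 at the 90% level.
Margin of error: 1.645 × 0.009875 = 0.01624.
CI: 0.73510 ± 0.01624 = (0.7189, 0.7513).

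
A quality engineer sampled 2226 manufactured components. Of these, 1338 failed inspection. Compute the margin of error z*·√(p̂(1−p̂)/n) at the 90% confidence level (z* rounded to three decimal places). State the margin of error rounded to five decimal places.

ME = 0.01707

p̂ = 1338/2226 = 0.60108.
Standard error of p̂: √(0.239783/2226) = √0.000107719 = 0.010379.
The 90% critical value is z* = 1.645.
So ME = 0.01707.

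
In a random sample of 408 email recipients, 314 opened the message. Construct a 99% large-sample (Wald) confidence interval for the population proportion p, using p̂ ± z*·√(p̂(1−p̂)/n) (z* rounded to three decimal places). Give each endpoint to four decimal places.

(0.7159, 0.8233)

Sample proportion p̂ = 314/408 = 0.76961.
SE = √(p̂(1−p̂)/n) = √(0.177312/408) = 0.020847.
For 99% confidence, z* = 2.576.
Margin = 2.576·0.020847 = 0.05370.
CI: 0.76961 ± 0.05370 = (0.7159, 0.8233).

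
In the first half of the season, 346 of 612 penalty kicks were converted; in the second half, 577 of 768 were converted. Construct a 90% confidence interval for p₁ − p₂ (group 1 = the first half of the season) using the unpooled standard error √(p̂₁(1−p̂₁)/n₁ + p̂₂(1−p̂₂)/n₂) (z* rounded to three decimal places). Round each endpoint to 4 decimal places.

(-0.2277, -0.1442)

p̂₁ = 0.56536, p̂₂ = 0.75130, so the observed difference is -0.18594.
SE = √(0.000401517 + 0.000243291) = √0.000644808 = 0.025393.
For 90% confidence, z* = 1.645. Margin of error = 0.04177.
So the interval runs from -0.2277 to -0.1442.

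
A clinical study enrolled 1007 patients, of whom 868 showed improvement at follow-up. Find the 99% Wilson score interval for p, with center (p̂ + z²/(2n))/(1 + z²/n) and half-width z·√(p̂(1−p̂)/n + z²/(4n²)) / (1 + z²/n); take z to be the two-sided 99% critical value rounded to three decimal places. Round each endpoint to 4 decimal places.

(0.8316, 0.8876)

p̂ = 868/1007 = 0.86197; z = 2.576, so z² = 6.635776.
Denominator 1 + z²/n = 1 + 6.635776/1007 = 1.006590.
Adjusted center: (0.86197 + z²/(2n))/1.006590 = 0.85960.
Radicand: p̂(1−p̂)/n + z²/(4n²) = 0.000118153 + 0.000001636 = 0.000119789.
Half-width = z·√(radicand)/denom = 2.576·0.010945/1.006590 = 0.02801.
So the interval runs from 0.8316 to 0.8876.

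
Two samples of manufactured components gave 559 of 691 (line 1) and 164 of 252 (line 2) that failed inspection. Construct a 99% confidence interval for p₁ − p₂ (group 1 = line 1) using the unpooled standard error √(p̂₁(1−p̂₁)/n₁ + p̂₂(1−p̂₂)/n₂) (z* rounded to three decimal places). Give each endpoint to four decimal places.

(0.0718, 0.2446)

p̂₁ = 559/691 = 0.80897, p̂₂ = 164/252 = 0.65079; p̂₁ − p̂₂ = 0.15818.
SE = √(0.000223641 + 0.000901830) = √0.001125471 = 0.033548.
For 99% confidence, z* = 2.576. Margin = 2.576·0.033548 = 0.08642.
So the interval runs from 0.0718 to 0.2446.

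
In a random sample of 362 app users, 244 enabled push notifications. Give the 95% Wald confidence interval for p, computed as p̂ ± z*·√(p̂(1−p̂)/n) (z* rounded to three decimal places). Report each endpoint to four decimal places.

With x = 244 successes in n = 362, p̂ = 0.67403.
Standard error of p̂: √(0.219712/362) = √0.000606941 = 0.024636.
For 95% confidence, z* = 1.960.
Margin = 1.960·0.024636 = 0.04829.
So the interval runs from 0.6257 to 0.7223.

(0.6257, 0.7223)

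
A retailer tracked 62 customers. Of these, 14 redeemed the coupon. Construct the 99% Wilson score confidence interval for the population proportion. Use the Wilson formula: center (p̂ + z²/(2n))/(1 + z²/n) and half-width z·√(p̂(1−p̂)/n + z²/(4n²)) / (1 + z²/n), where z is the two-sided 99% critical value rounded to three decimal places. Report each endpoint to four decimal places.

Here p̂ = 14/62 = 0.22581 and z = 2.576 (z² = 6.635776).
1 + z²/n = 1.107029.
Center = (0.22581 + 0.053514)/1.107029 = 0.25232.
Radicand: p̂(1−p̂)/n + z²/(4n²) = 0.002819644 + 0.000431567 = 0.003251211.
Half-width = 2.576·√0.003251211/1.107029 = 0.13268.
So the interval runs from 0.1196 to 0.3850.

(0.1196, 0.3850)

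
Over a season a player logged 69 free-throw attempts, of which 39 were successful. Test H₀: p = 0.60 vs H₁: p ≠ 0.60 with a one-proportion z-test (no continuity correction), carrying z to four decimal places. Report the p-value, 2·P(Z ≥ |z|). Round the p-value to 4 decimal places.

The sample proportion is 39/69 = 0.56522.
Under H₀, SE = √(p₀(1−p₀)/n) = √(0.60·0.40/69) = √0.003478261 = 0.058977.
z = (p̂ − p₀)/SE = (39/69 − 0.60)/0.058977 ≈ -0.5898.
From the standard normal, 2·P(Z ≥ |z|) = 0.5553.

p-value = 0.5553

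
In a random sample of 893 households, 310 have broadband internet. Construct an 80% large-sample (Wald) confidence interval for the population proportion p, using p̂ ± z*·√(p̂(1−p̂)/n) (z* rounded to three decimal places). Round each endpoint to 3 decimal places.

(0.327, 0.368)

With x = 310 successes in n = 893, p̂ = 0.34714.
SE(p̂) = √(0.34714·0.65286/893) = 0.015931.
For 80% confidence, z* = 1.282.
Margin = 1.282·0.015931 = 0.02042.
Interval: 0.34714 ± 0.02042 → (0.327, 0.368).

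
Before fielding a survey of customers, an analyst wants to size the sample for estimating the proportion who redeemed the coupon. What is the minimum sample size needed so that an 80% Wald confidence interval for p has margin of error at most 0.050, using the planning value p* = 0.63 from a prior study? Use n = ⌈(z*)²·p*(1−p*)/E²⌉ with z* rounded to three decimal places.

n = 154

For 80% confidence, z* = 1.282.
p*(1−p*) = 0.2331.
(z*)²·p*(1−p*)/E² = 1.643524·0.2331/0.002500 = 153.242.
Rounding up, n = 154.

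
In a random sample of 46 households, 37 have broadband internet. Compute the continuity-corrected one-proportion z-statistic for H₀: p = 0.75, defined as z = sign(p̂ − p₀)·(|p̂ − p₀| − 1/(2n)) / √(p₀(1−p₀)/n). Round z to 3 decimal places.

Sample proportion p̂ = 37/46 = 0.80435. p̂ − p₀ = 0.054348.
1/(2n) = 0.010870.
Corrected numerator: |0.054348| − 0.010870 = 0.043478.
Under H₀, SE = √(p₀(1−p₀)/n) = √(0.75·0.25/46) = √0.004076087 = 0.063844.
z = (+)0.043478/0.063844 = 0.681.

z = 0.681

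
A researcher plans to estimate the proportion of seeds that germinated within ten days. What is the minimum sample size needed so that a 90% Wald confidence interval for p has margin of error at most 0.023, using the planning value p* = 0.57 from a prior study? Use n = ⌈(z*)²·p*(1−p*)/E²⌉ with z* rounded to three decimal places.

z* = 1.645 at the 90% level.
p*(1−p*) = 0.2451.
Required n before rounding: 2.706025 × 0.2451 / 0.023² = 1253.775.
Rounding up, n = 1254.

n = 1254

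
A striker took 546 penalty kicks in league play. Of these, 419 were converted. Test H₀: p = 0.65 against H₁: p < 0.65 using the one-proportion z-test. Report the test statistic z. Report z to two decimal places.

z = 5.75

p̂ = 419/546 = 0.76740.
Null standard error: √(0.65·0.35/546) = √0.000416667 = 0.020412.
z = (p̂ − p₀)/SE = (0.76740 − 0.65)/0.020412 = 5.75.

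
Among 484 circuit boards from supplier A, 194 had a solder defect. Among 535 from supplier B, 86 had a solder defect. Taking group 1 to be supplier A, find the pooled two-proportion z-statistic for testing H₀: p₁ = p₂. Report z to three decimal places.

p̂₁ = 194/484 = 0.40083, p̂₂ = 86/535 = 0.16075.
Pooling: p̂ = 280/1019 = 0.27478.
Pooled SE = √[0.1992756·0.00393527] ≈ 0.028004.
z = 0.24008/0.028004 = 8.573.

z = 8.573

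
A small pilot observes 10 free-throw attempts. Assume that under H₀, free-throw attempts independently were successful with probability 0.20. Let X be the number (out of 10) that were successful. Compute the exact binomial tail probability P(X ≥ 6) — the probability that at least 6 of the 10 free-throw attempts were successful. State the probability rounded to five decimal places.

X ~ Binomial(n=10, p=0.20).
P(X ≥ 6) = Σ_{j=6}^{10} C(10,j)·0.20^j·0.80^{10−j}.
= 0.005505 + 0.000786 + 0.000074 + 0.000004 + 0.000000 = 0.00637.

P = 0.00637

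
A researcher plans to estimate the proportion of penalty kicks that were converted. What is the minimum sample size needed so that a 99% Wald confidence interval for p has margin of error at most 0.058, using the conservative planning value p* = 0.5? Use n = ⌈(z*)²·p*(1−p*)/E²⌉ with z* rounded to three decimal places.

n = 494

For 99% confidence, z* = 2.576.
p*(1−p*) = 0.2500.
Required n before rounding: 6.635776 × 0.2500 / 0.058² = 493.146.
⌈493.146⌉ = 494.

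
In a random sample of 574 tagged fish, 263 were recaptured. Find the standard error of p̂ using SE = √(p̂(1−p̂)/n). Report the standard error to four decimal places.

The sample proportion is 263/574 = 0.45819.
p̂(1−p̂) = 0.248252.
SE = √(0.248252/574) = √0.000432495 = 0.0208.

SE = 0.0208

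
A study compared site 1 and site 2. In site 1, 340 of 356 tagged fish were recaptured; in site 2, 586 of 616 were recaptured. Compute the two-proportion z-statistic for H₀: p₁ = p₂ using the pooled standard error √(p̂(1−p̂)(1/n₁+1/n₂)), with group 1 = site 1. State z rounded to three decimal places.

Sample proportions: p̂₁ = 340/356 = 0.95506 and p̂₂ = 586/616 = 0.95130.
Pooled p̂ = (340+586)/(356+616) = 926/972 = 0.95267.
Pooled SE = √[0.0450854·0.00443237] ≈ 0.014136.
z = 0.00376/0.014136 = 0.266.

z = 0.266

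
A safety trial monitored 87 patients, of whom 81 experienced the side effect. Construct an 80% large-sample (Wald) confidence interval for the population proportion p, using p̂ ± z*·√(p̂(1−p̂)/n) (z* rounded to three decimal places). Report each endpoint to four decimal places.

With x = 81 successes in n = 87, p̂ = 0.93103.
SE(p̂) = √(0.93103·0.06897/87) = 0.027167.
For 80% confidence, z* = 1.282.
Margin of error: 1.282 × 0.027167 = 0.03483.
So the interval runs from 0.8962 to 0.9659.

(0.8962, 0.9659)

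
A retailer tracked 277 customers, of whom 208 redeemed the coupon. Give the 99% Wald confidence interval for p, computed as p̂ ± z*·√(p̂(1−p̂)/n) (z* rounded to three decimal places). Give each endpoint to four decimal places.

(0.6840, 0.8178)

With x = 208 successes in n = 277, p̂ = 0.75090.
Standard error of p̂: √(0.187048/277) = √0.000675263 = 0.025986.
The 99% critical value is z* = 2.576.
Margin = 2.576·0.025986 = 0.06694.
Interval: 0.75090 ± 0.06694 → (0.6840, 0.8178).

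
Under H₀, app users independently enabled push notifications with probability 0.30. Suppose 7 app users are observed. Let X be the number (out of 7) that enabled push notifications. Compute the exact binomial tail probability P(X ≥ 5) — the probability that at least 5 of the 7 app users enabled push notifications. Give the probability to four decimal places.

X ~ Binomial(n=7, p=0.30).
P(X ≥ 5) = C(7,5)·0.30^5·0.70^2 + C(7,6)·0.30^6·0.70^1 + C(7,7)·0.30^7·0.70^0.
= 0.025005 + 0.003572 + 0.000219 = 0.0288.

P = 0.0288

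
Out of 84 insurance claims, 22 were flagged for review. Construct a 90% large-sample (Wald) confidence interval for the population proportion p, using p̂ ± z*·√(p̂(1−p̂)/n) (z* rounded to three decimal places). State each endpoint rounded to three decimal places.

Sample proportion p̂ = 22/84 = 0.26190.
SE = √(p̂(1−p̂)/n) = √(0.193311/84) = 0.047972.
The 90% critical value is z* = 1.645.
Margin = 1.645·0.047972 = 0.07891.
Interval: 0.26190 ± 0.07891 → (0.183, 0.341).

(0.183, 0.341)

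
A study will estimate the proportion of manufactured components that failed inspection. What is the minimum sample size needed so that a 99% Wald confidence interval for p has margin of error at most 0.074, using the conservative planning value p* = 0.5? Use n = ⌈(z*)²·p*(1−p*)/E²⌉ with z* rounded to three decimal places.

The 99% critical value is z* = 2.576.
p*(1−p*) = 0.2500.
(z*)²·p*(1−p*)/E² = 6.635776·0.2500/0.005476 = 302.948.
⌈302.948⌉ = 303.

n = 303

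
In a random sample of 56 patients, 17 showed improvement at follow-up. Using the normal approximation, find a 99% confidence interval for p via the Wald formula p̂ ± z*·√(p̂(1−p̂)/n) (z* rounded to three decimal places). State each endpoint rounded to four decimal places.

(0.1453, 0.4618)

Sample proportion p̂ = 17/56 = 0.30357.
SE = √(p̂(1−p̂)/n) = √(0.211416/56) = 0.061443.
The 99% critical value is z* = 2.576.
Margin = 2.576·0.061443 = 0.15828.
CI: 0.30357 ± 0.15828 = (0.1453, 0.4618).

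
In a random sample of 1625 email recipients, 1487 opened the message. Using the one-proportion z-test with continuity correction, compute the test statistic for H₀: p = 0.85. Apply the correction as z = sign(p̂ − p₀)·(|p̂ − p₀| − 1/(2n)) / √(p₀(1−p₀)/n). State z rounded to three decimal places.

z = 7.312

With x = 1487 successes in n = 1625, p̂ = 0.91508. p̂ − p₀ = 0.065077.
1/(2n) = 0.000308.
Corrected numerator: |0.065077| − 0.000308 = 0.064769.
SE₀ = √(0.85·0.15/1625) = 0.008858.
z = +0.064769/0.008858 = 7.312.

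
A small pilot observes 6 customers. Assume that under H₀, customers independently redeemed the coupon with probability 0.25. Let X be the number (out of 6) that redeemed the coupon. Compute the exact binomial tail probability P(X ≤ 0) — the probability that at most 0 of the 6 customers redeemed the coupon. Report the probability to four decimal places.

P = 0.1780

X is binomial with n = 6 and p = 0.25.
P(X ≤ 0) = C(6,0)·0.25^0·0.75^6.
= 0.177979 = 0.1780.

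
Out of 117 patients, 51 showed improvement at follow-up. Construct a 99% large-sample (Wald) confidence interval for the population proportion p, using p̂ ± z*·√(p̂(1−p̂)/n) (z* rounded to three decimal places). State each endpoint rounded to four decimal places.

With x = 51 successes in n = 117, p̂ = 0.43590.
SE = √(p̂(1−p̂)/n) = √(0.245891/117) = 0.045844.
z* = 2.576 at the 99% level.
Margin = 2.576·0.045844 = 0.11809.
So the interval runs from 0.3178 to 0.5540.

(0.3178, 0.5540)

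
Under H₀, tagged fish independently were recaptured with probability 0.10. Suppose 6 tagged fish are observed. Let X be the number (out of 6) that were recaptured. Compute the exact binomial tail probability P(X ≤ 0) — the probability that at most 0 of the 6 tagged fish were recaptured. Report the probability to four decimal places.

X is binomial with n = 6 and p = 0.10.
P(X ≤ 0) = C(6,0)·0.10^0·0.90^6.
= 0.531441 = 0.5314.

P = 0.5314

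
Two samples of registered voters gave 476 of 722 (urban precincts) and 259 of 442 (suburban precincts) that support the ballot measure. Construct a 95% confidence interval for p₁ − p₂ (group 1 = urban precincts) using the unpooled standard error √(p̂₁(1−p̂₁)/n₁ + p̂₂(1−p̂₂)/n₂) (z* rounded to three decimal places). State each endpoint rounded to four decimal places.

p̂₁ = 0.65928, p̂₂ = 0.58597, so the observed difference is 0.07331.
Unpooled SE = √(p̂₁(1−p̂₁)/n₁ + p̂₂(1−p̂₂)/n₂) = √(0.000311122 + 0.000548888) = 0.029326.
The 95% critical value is z* = 1.960. Margin of error = 0.05748.
So the interval runs from 0.0158 to 0.1308.

(0.0158, 0.1308)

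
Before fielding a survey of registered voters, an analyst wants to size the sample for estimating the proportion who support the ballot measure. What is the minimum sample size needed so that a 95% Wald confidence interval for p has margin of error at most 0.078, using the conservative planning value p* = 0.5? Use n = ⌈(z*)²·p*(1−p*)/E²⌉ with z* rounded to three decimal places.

The 95% critical value is z* = 1.960.
p*(1−p*) = 0.2500.
(z*)²·p*(1−p*)/E² = 3.841600·0.2500/0.006084 = 157.857.
⌈157.857⌉ = 158.

n = 158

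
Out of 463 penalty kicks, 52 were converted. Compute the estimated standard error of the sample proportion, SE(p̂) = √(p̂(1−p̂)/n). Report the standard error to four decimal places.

With x = 52 successes in n = 463, p̂ = 0.11231.
p̂(1−p̂) = 0.11231·0.88769 = 0.099696.
Dividing by n and taking the root: √0.000215326 = 0.0147.

SE = 0.0147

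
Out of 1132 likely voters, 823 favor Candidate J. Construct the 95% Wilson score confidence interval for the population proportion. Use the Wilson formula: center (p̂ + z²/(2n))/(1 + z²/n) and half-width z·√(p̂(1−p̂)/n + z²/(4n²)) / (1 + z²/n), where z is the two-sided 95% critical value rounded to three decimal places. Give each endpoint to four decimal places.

Here p̂ = 823/1132 = 0.72703 and z = 1.960 (z² = 3.841600).
Denominator 1 + z²/n = 1 + 3.841600/1132 = 1.003394.
Adjusted center: (0.72703 + z²/(2n))/1.003394 = 0.72626.
Radicand: p̂(1−p̂)/n + z²/(4n²) = 0.000175315 + 0.000000749 = 0.000176064.
Half-width = 1.960·√0.000176064/1.003394 = 0.02592.
CI: 0.72626 ± 0.02592 = (0.7003, 0.7522).

(0.7003, 0.7522)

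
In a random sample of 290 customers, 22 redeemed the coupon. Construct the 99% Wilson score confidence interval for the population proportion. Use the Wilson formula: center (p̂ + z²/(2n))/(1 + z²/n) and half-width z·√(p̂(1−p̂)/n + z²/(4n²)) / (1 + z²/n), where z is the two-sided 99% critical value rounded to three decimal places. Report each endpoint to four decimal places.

(0.0446, 0.1261)

Here p̂ = 22/290 = 0.07586 and z = 2.576 (z² = 6.635776).
1 + z²/n = 1.022882.
Adjusted center: (0.07586 + z²/(2n))/1.022882 = 0.08535.
Radicand: p̂(1−p̂)/n + z²/(4n²) = 0.000241748 + 0.000019726 = 0.000261474.
Half-width = z·√(radicand)/denom = 2.576·0.016170/1.022882 = 0.04072.
Interval: 0.08535 ± 0.04072 → (0.0446, 0.1261).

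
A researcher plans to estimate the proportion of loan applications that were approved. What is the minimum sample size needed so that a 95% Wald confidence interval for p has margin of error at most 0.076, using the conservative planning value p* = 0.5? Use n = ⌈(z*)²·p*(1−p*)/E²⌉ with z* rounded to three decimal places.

n = 167

The 95% critical value is z* = 1.960.
p*(1−p*) = 0.2500.
Required n before rounding: 3.841600 × 0.2500 / 0.076² = 166.274.
⌈166.274⌉ = 167.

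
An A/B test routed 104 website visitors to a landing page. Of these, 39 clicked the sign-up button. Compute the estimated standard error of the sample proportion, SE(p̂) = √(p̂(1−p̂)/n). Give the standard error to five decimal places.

SE = 0.04747

With x = 39 successes in n = 104, p̂ = 0.37500.
p̂(1−p̂) = 0.37500·0.62500 = 0.234375.
SE = √(0.234375/104) = 0.04747.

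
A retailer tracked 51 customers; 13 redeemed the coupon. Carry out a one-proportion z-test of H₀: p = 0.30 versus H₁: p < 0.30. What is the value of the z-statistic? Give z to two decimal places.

z = -0.70

Sample proportion p̂ = 13/51 = 0.25490.
Null standard error: √(0.30·0.70/51) = √0.004117647 = 0.064169.
Test statistic: z = -0.04510/0.064169 = -0.70.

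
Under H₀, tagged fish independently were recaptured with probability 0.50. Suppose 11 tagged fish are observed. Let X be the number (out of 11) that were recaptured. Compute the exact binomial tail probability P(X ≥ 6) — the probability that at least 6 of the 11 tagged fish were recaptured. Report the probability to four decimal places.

P = 0.5000

X is binomial with n = 11 and p = 0.50.
P(X ≥ 6) = Σ_{j=6}^{11} C(11,j)·0.50^j·0.50^{11−j}.
= 0.225586 + 0.161133 + 0.080566 + 0.026855 + 0.005371 + 0.000488 = 0.5000.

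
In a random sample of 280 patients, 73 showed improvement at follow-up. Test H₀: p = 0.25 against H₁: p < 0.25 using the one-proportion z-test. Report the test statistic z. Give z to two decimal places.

z = 0.41

The sample proportion is 73/280 = 0.26071.
Null standard error: √(0.25·0.75/280) = √0.000669643 = 0.025877.
Test statistic: z = 0.01071/0.025877 = 0.41.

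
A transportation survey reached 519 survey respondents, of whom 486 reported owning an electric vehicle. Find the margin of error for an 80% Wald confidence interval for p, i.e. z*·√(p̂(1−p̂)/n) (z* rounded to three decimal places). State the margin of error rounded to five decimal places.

ME = 0.01373

Sample proportion p̂ = 486/519 = 0.93642.
SE = √(p̂(1−p̂)/n) = √(0.059541/519) = 0.010711.
For 80% confidence, z* = 1.282.
ME = 1.282·0.010711 = 0.01373.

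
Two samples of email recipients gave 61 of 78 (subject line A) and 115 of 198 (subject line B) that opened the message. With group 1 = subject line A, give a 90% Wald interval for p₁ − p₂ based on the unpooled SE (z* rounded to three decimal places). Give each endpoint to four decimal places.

(0.1051, 0.2974)

p̂₁ = 61/78 = 0.78205, p̂₂ = 115/198 = 0.58081; p̂₁ − p̂₂ = 0.20124.
SE = √(0.002185219 + 0.001229647) = √0.003414866 = 0.058437.
z* = 1.645 at the 90% level. Margin = 1.645·0.058437 = 0.09613.
Interval: 0.20124 ± 0.09613 → (0.1051, 0.2974).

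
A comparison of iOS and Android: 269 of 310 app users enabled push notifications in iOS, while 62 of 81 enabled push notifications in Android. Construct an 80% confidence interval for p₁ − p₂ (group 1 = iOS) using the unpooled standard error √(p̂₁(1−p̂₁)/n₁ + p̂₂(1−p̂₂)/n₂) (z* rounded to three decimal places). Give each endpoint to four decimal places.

p̂₁ = 269/310 = 0.86774, p̂₂ = 62/81 = 0.76543; p̂₁ − p̂₂ = 0.10231.
SE = √(0.000370212 + 0.002216615) = √0.002586827 = 0.050861.
z* = 1.282 at the 80% level. Margin of error = 0.06520.
Interval: 0.10231 ± 0.06520 → (0.0371, 0.1675).

(0.0371, 0.1675)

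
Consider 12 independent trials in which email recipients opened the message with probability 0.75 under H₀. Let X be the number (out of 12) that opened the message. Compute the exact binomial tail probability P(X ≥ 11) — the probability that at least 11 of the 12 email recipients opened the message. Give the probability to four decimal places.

X is binomial with n = 12 and p = 0.75.
P(X ≥ 11) = C(12,11)·0.75^11·0.25^1 + C(12,12)·0.75^12·0.25^0.
= 0.126705 + 0.031676 = 0.1584.

P = 0.1584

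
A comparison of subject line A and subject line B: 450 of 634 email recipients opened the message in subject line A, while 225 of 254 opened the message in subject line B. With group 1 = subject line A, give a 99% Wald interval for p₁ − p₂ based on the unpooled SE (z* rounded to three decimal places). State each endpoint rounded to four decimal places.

(-0.2453, -0.1068)

p̂₁ = 0.70978, p̂₂ = 0.88583, so the observed difference is -0.17605.
Unpooled SE = √(p̂₁(1−p̂₁)/n₁ + p̂₂(1−p̂₂)/n₂) = √(0.000324910 + 0.000398180) = 0.026890.
z* = 2.576 at the 99% level. Margin = 2.576·0.026890 = 0.06927.
CI: -0.17605 ± 0.06927 = (-0.2453, -0.1068).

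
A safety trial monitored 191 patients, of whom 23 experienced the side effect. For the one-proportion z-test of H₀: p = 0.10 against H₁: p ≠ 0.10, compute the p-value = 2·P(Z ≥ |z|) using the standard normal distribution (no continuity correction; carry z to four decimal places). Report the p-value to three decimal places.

p̂ = 23/191 = 0.12042.
Null standard error: √(0.10·0.90/191) = √0.000471204 = 0.021707.
z = (p̂ − p₀)/SE = (23/191 − 0.10)/0.021707 ≈ 0.9406.
p-value = 2·P(Z ≥ |z|) with z = 0.9406 → 0.347.

p-value = 0.347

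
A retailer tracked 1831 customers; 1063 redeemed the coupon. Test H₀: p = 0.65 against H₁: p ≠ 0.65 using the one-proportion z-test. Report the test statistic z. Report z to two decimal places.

Sample proportion p̂ = 1063/1831 = 0.58056.
Under H₀, SE = √(p₀(1−p₀)/n) = √(0.65·0.35/1831) = √0.000124249 = 0.011147.
z = (p̂ − p₀)/SE = (0.58056 − 0.65)/0.011147 = -6.23.

z = -6.23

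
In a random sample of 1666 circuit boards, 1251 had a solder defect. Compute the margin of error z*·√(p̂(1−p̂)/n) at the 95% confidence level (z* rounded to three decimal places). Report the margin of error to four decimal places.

With x = 1251 successes in n = 1666, p̂ = 0.75090.
SE = √(p̂(1−p̂)/n) = √(0.187049/1666) = 0.010596.
The 95% critical value is z* = 1.960.
ME = 1.960·0.010596 = 0.0208.

ME = 0.0208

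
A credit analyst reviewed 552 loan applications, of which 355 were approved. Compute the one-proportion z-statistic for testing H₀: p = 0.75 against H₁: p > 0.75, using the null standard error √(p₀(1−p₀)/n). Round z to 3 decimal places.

With x = 355 successes in n = 552, p̂ = 0.64312.
Null standard error: √(0.75·0.25/552) = √0.000339674 = 0.018430.
Test statistic: z = -0.10688/0.018430 = -5.799.

z = -5.799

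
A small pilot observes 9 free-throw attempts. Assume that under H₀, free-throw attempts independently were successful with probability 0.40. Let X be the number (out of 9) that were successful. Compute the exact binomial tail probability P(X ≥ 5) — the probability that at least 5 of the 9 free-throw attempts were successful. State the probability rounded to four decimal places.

X is binomial with n = 9 and p = 0.40.
P(X ≥ 5) = Σ_{j=5}^{9} C(9,j)·0.40^j·0.60^{9−j}.
= 0.167215 + 0.074318 + 0.021234 + 0.003539 + 0.000262 = 0.2666.

P = 0.2666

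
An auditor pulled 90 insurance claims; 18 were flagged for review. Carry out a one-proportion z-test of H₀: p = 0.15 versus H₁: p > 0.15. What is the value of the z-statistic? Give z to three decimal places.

The sample proportion is 18/90 = 0.20000.
SE₀ = √(0.15·0.85/90) = 0.037639.
z = (p̂ − p₀)/SE = (0.20000 − 0.15)/0.037639 = 1.328.

z = 1.328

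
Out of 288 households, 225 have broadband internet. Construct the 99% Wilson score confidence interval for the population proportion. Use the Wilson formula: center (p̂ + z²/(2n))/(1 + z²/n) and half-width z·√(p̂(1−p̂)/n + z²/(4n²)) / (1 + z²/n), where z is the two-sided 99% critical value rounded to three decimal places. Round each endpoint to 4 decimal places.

Here p̂ = 225/288 = 0.78125 and z = 2.576 (z² = 6.635776).
1 + z²/n = 1.023041.
Adjusted center: (0.78125 + z²/(2n))/1.023041 = 0.77492.
Radicand: p̂(1−p̂)/n + z²/(4n²) = 0.000593397 + 0.000020001 = 0.000613398.
Half-width = 2.576·√0.000613398/1.023041 = 0.06236.
Interval: 0.77492 ± 0.06236 → (0.7126, 0.8373).

(0.7126, 0.8373)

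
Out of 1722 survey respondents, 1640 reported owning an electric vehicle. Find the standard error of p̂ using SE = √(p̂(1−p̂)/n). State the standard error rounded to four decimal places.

SE = 0.0051

p̂ = 1640/1722 = 0.95238.
p̂(1−p̂) = 0.045352.
Dividing by n and taking the root: √0.000026337 = 0.0051.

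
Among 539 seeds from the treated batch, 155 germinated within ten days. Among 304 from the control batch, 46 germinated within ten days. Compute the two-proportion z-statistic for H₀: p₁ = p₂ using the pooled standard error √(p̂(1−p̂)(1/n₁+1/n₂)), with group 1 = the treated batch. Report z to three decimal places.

p̂₁ = 155/539 = 0.28757, p̂₂ = 46/304 = 0.15132.
Pooled p̂ = (155+46)/(539+304) = 201/843 = 0.23843.
SE = √[p̂(1−p̂)(1/n₁+1/n₂)] = √[0.23843·0.76157·(1/539+1/304)] ≈ 0.030565.
z = 0.13625/0.030565 = 4.458.

z = 4.458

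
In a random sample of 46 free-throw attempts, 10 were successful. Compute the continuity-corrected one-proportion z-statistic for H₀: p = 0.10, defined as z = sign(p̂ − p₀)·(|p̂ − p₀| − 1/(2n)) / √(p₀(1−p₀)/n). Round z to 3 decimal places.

z = 2.408

Sample proportion p̂ = 10/46 = 0.21739. p̂ − p₀ = 0.117391.
Continuity correction 1/(2n) = 1/92 = 0.010870.
Corrected numerator: |0.117391| − 0.010870 = 0.106521.
SE₀ = √(0.10·0.90/46) = 0.044233.
z = +0.106521/0.044233 = 2.408.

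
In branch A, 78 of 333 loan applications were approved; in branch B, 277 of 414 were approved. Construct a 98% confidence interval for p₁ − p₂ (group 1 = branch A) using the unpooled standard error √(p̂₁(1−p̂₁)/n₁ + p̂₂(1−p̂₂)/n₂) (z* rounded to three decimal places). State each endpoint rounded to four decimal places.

p̂₁ = 0.23423, p̂₂ = 0.66908, so the observed difference is -0.43485.
SE = √(0.000538644 + 0.000534810) = √0.001073454 = 0.032764.
For 98% confidence, z* = 2.326. Margin of error = 0.07621.
So the interval runs from -0.5111 to -0.3586.

(-0.5111, -0.3586)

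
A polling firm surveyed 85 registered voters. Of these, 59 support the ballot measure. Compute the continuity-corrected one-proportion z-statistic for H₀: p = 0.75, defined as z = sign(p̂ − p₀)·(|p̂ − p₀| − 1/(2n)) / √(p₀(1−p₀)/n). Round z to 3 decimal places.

The sample proportion is 59/85 = 0.69412. p̂ − p₀ = -0.055882.
Continuity correction 1/(2n) = 1/170 = 0.005882.
Corrected numerator: |-0.055882| − 0.005882 = 0.050000.
Under H₀, SE = √(p₀(1−p₀)/n) = √(0.75·0.25/85) = √0.002205882 = 0.046967.
z = −0.050000/0.046967 = -1.065.

z = -1.065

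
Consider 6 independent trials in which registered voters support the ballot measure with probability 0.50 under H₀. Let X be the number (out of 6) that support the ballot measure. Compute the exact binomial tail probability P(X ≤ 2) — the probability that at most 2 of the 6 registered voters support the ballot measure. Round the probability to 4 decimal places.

X is binomial with n = 6 and p = 0.50.
P(X ≤ 2) = C(6,0)·0.50^0·0.50^6 + C(6,1)·0.50^1·0.50^5 + C(6,2)·0.50^2·0.50^4.
= 0.015625 + 0.093750 + 0.234375 = 0.3438.

P = 0.3438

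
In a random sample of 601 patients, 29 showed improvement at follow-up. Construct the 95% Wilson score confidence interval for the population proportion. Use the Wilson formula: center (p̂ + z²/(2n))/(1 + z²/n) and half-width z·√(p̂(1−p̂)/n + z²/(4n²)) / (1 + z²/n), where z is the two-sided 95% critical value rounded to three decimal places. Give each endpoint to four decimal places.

(0.0338, 0.0684)

p̂ = 29/601 = 0.04825; z = 1.960, so z² = 3.841600.
Denominator 1 + z²/n = 1 + 3.841600/601 = 1.006392.
Center = (0.04825 + 0.003196)/1.006392 = 0.05112.
Radicand: p̂(1−p̂)/n + z²/(4n²) = 0.000076414 + 0.000002659 = 0.000079073.
Half-width = 1.960·√0.000079073/1.006392 = 0.01732.
So the interval runs from 0.0338 to 0.0684.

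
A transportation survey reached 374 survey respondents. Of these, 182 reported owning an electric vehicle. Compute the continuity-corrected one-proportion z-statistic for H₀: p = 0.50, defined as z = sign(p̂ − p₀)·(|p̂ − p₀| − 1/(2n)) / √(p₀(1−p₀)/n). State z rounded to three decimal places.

z = -0.465

With x = 182 successes in n = 374, p̂ = 0.48663. p̂ − p₀ = -0.013369.
Continuity correction 1/(2n) = 1/748 = 0.001337.
Corrected numerator: |-0.013369| − 0.001337 = 0.012032.
Under H₀, SE = √(p₀(1−p₀)/n) = √(0.50·0.50/374) = √0.000668449 = 0.025854.
z = −0.012032/0.025854 = -0.465.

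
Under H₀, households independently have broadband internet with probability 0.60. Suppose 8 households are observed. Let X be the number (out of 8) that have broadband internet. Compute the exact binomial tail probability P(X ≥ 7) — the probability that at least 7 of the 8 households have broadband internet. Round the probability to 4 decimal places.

P = 0.1064

X ~ Binomial(n=8, p=0.60).
P(X ≥ 7) = C(8,7)·0.60^7·0.40^1 + C(8,8)·0.60^8·0.40^0.
= 0.089580 + 0.016796 = 0.1064.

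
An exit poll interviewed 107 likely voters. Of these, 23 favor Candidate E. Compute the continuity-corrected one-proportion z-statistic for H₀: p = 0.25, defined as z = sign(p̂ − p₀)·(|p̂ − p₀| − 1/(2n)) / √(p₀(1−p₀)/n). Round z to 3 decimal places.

z = -0.726

p̂ = 23/107 = 0.21495. p̂ − p₀ = -0.035047.
Continuity correction 1/(2n) = 1/214 = 0.004673.
Corrected numerator: |-0.035047| − 0.004673 = 0.030374.
SE₀ = √(0.25·0.75/107) = 0.041861.
z = (−)0.030374/0.041861 = -0.726.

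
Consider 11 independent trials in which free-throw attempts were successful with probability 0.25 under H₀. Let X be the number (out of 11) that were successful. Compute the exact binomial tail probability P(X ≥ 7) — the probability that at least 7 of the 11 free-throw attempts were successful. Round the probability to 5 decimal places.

P = 0.00756

X ~ Binomial(n=11, p=0.25).
P(X ≥ 7) = Σ_{j=7}^{11} C(11,j)·0.25^j·0.75^{11−j}.
= 0.006373 + 0.001062 + 0.000118 + 0.000008 + 0.000000 = 0.00756.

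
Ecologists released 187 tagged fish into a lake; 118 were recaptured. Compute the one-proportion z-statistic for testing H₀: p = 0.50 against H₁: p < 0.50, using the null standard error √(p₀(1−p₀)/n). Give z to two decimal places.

With x = 118 successes in n = 187, p̂ = 0.63102.
Under H₀, SE = √(p₀(1−p₀)/n) = √(0.50·0.50/187) = √0.001336898 = 0.036564.
Test statistic: z = 0.13102/0.036564 = 3.58.

z = 3.58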